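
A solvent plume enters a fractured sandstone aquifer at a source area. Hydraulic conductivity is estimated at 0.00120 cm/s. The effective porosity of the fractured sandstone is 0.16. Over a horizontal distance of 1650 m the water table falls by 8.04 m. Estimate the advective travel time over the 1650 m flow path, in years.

Convert K: 0.00120 cm/s × 864 = 1.037 m/day.
Hydraulic gradient i = Δh / L = 8.04 / 1650 = 0.004873.
Darcy flux q = K · i = 1.037 × 0.004873 = 0.005052 m/day.
Seepage velocity v = q / n_e = 0.005052 / 0.16 = 0.03158 m/day.
Travel time t = L / v = 1650 / 0.03158 = 52256 days = 143.1 years.

143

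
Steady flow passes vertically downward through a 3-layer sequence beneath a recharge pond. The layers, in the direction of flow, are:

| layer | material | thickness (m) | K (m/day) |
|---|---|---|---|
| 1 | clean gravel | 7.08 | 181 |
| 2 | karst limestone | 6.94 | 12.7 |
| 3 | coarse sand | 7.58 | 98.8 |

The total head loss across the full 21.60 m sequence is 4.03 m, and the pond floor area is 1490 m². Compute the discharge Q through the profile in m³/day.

Flow is perpendicular to layering, so the layers act in series and the equivalent K is the thickness-weighted harmonic mean.
Total thickness L = 7.08 + 6.94 + 7.58 = 21.60 m.
Σ(b_i/K_i) = 7.08/181 + 6.94/12.7 + 7.58/98.8 = 0.6623 d.
K_eq = L / Σ(b_i/K_i) = 21.60 / 0.6623 = 32.61 m/day.
Q = K_eq · A · (Δh/L) = 32.61 × 1490 × (4.03/21.60) = 9067 m³/day.

9070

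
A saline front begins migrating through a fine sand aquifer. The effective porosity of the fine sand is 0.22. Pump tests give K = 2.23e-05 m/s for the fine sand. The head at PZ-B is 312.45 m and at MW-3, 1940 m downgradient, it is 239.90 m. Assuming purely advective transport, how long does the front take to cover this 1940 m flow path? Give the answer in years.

16.2

Convert K: 2.23e-05 m/s × 86400 = 1.927 m/day.
Hydraulic gradient i = (312.45 − 239.90) / 1940 = 72.55 / 1940 = 0.03740.
Darcy flux q = K · i = 1.927 × 0.03740 = 0.07205 m/day.
Seepage velocity v = q / n_e = 0.07205 / 0.22 = 0.3275 m/day.
Travel time t = L / v = 1940 / 0.3275 = 5923 days = 16.22 years.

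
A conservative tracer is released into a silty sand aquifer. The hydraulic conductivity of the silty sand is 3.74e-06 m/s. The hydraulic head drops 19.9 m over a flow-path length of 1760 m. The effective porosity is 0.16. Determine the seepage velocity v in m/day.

Convert K: 3.74e-06 m/s × 86400 = 0.3231 m/day.
Hydraulic gradient i = Δh / L = 19.9 / 1760 = 0.01131.
Darcy flux q = K · i = 0.3231 × 0.01131 = 0.003654 m/day.
Seepage velocity v = q / n_e = 0.003654 / 0.16 = 0.02284 m/day.

0.0228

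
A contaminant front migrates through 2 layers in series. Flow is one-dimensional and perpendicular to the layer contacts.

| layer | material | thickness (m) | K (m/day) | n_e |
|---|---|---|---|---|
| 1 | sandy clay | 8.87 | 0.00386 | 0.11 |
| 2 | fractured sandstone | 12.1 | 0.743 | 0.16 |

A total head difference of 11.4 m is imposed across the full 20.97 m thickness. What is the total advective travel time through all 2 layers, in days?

With flow normal to the layers, continuity requires the same specific discharge q through every layer.
Σ(b_i/K_i) = 8.87/0.00386 + 12.1/0.743 = 2314 d.
q = Δh / Σ(b_i/K_i) = 11.4 / 2314 = 0.004926 m/day.
In each layer the seepage velocity is v_i = q/n_i, so the layer transit time is t_i = b_i·n_i / q:
  layer 1 (sandy clay): t_1 = 8.87 × 0.11 / 0.004926 = 198.1 d
  layer 2 (fractured sandstone): t_2 = 12.1 × 0.16 / 0.004926 = 393.0 d
Total t = Σ t_i = 591.1 days.

591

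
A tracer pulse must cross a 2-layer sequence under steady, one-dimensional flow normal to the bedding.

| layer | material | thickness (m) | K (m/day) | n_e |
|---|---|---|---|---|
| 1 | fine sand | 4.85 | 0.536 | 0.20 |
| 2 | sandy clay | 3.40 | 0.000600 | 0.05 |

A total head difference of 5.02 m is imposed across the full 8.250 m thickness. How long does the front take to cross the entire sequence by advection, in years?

3.53

With flow normal to the layers, continuity requires the same specific discharge q through every layer.
Σ(b_i/K_i) = 4.85/0.536 + 3.40/0.000600 = 5676 d.
q = Δh / Σ(b_i/K_i) = 5.02 / 5676 = 0.0008845 m/day.
In each layer the seepage velocity is v_i = q/n_i, so the layer transit time is t_i = b_i·n_i / q:
  layer 1 (fine sand): t_1 = 4.85 × 0.20 / 0.0008845 = 1097 d
  layer 2 (sandy clay): t_2 = 3.40 × 0.05 / 0.0008845 = 192.2 d
Total t = Σ t_i = 1289 days = 3.529 years.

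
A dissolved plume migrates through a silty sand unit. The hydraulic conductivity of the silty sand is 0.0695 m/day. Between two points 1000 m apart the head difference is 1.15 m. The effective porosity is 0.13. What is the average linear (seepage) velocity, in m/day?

Hydraulic gradient i = Δh / L = 1.15 / 1000 = 0.001150.
Darcy flux q = K · i = 0.06950 × 0.001150 = 7.993e-05 m/day.
Seepage velocity v = q / n_e = 7.993e-05 / 0.13 = 0.0006148 m/day.

0.000615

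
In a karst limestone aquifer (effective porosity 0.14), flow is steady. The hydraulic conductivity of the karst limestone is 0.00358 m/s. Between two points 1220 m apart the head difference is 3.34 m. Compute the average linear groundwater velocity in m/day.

Convert K: 0.00358 m/s × 86400 = 309.3 m/day.
Hydraulic gradient i = Δh / L = 3.34 / 1220 = 0.002738.
Darcy flux q = K · i = 309.3 × 0.002738 = 0.8468 m/day.
Seepage velocity v = q / n_e = 0.8468 / 0.14 = 6.049 m/day.

6.05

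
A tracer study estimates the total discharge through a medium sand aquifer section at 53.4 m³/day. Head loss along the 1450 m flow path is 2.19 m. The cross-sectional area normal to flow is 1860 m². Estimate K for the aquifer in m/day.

Hydraulic gradient i = Δh / L = 2.19 / 1450 = 0.001510.
From Q = K·A·i, K = Q / (A·i) = 53.4 / (1860 × 0.001510) = 19.01 m/day.

19.0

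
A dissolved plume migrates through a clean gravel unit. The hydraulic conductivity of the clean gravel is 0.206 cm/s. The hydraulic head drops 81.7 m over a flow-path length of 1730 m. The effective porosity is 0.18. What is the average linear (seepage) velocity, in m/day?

46.7

Convert K: 0.206 cm/s × 864 = 178.0 m/day.
Hydraulic gradient i = Δh / L = 81.7 / 1730 = 0.04723.
Darcy flux q = K · i = 178.0 × 0.04723 = 8.405 m/day.
Seepage velocity v = q / n_e = 8.405 / 0.18 = 46.70 m/day.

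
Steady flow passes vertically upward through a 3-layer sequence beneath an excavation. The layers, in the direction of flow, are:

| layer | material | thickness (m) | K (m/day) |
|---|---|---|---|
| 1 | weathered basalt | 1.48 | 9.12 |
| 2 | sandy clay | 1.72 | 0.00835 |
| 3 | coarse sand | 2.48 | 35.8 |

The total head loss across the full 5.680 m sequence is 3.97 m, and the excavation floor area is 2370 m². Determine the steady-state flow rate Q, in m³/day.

45.6

Flow is perpendicular to layering, so the layers act in series and the equivalent K is the thickness-weighted harmonic mean.
Total thickness L = 1.48 + 1.72 + 2.48 = 5.680 m.
Σ(b_i/K_i) = 1.48/9.12 + 1.72/0.00835 + 2.48/35.8 = 206.2 d.
K_eq = L / Σ(b_i/K_i) = 5.680 / 206.2 = 0.02754 m/day.
Q = K_eq · A · (Δh/L) = 0.02754 × 2370 × (3.97/5.680) = 45.63 m³/day.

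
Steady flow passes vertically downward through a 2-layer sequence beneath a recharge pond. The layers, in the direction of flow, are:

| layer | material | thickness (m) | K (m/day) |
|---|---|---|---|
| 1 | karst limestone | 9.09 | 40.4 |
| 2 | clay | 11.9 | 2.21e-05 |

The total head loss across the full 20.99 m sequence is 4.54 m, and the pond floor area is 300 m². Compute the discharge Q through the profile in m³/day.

0.00253

Flow is perpendicular to layering, so the layers act in series and the equivalent K is the thickness-weighted harmonic mean.
Total thickness L = 9.09 + 11.9 = 20.99 m.
Σ(b_i/K_i) = 9.09/40.4 + 11.9/2.21e-05 = 5.385e+05 d.
K_eq = L / Σ(b_i/K_i) = 20.99 / 5.385e+05 = 3.898e-05 m/day.
Q = K_eq · A · (Δh/L) = 3.898e-05 × 300 × (4.54/20.99) = 0.002529 m³/day.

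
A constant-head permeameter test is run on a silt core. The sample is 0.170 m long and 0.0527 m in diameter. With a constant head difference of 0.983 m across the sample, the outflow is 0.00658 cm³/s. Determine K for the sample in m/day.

0.0451

Cross-sectional area A = π·(d/2)² = π × (0.0527/2)² = 0.002181 m².
Convert discharge: 0.00658 cm³/s = 6.580e-09 m³/s.
Darcy's law rearranged: K = Q·L / (A·Δh) = 6.580e-09 × 0.170 / (0.002181 × 0.983) = 5.217e-07 m/s = 0.04507 m/day.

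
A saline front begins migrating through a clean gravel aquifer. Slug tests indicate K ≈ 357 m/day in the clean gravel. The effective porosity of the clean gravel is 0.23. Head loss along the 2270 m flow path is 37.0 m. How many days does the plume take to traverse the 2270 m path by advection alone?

89.7

Hydraulic gradient i = Δh / L = 37.0 / 2270 = 0.01630.
Darcy flux q = K · i = 357.0 × 0.01630 = 5.819 m/day.
Seepage velocity v = q / n_e = 5.819 / 0.23 = 25.30 m/day.
Travel time t = L / v = 2270 / 25.30 = 89.72 days.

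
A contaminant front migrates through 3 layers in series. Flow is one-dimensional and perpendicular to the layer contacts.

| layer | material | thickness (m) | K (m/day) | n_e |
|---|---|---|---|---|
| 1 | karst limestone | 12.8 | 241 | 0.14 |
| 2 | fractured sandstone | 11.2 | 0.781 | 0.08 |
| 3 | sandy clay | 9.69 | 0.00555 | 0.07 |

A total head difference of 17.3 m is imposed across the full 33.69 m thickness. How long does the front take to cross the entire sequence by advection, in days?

343

With flow normal to the layers, continuity requires the same specific discharge q through every layer.
Σ(b_i/K_i) = 12.8/241 + 11.2/0.781 + 9.69/0.00555 = 1760 d.
q = Δh / Σ(b_i/K_i) = 17.3 / 1760 = 0.009828 m/day.
In each layer the seepage velocity is v_i = q/n_i, so the layer transit time is t_i = b_i·n_i / q:
  layer 1 (karst limestone): t_1 = 12.8 × 0.14 / 0.009828 = 182.3 d
  layer 2 (fractured sandstone): t_2 = 11.2 × 0.08 / 0.009828 = 91.17 d
  layer 3 (sandy clay): t_3 = 9.69 × 0.07 / 0.009828 = 69.02 d
Total t = Σ t_i = 342.5 days.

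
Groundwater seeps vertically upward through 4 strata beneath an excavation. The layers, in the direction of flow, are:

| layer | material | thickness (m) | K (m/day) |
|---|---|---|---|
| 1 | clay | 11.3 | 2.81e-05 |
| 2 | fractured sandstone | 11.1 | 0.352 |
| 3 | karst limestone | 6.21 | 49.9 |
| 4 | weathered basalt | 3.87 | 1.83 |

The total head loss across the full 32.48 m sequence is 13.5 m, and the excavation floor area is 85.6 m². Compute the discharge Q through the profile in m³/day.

0.00287

Flow is perpendicular to layering, so the layers act in series and the equivalent K is the thickness-weighted harmonic mean.
Total thickness L = 11.3 + 11.1 + 6.21 + 3.87 = 32.48 m.
Σ(b_i/K_i) = 11.3/2.81e-05 + 11.1/0.352 + 6.21/49.9 + 3.87/1.83 = 4.022e+05 d.
K_eq = L / Σ(b_i/K_i) = 32.48 / 4.022e+05 = 8.076e-05 m/day.
Q = K_eq · A · (Δh/L) = 8.076e-05 × 85.6 × (13.5/32.48) = 0.002873 m³/day.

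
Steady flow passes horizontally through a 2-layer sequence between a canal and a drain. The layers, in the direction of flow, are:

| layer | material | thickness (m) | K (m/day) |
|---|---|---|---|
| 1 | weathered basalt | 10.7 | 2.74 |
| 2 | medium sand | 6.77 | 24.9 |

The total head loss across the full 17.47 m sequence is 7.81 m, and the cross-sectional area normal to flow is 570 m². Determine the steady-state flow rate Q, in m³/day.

Flow is perpendicular to layering, so the layers act in series and the equivalent K is the thickness-weighted harmonic mean.
Total thickness L = 10.7 + 6.77 = 17.47 m.
Σ(b_i/K_i) = 10.7/2.74 + 6.77/24.9 = 4.177 d.
K_eq = L / Σ(b_i/K_i) = 17.47 / 4.177 = 4.182 m/day.
Q = K_eq · A · (Δh/L) = 4.182 × 570 × (7.81/17.47) = 1066 m³/day.

1070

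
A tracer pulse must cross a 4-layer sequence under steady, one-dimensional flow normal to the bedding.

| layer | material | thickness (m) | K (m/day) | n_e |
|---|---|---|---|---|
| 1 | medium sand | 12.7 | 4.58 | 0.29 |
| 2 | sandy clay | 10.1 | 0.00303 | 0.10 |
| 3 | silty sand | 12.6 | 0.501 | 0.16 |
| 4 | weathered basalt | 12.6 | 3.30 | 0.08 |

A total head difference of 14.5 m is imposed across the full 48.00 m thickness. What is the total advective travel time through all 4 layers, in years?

4.90

With flow normal to the layers, continuity requires the same specific discharge q through every layer.
Σ(b_i/K_i) = 12.7/4.58 + 10.1/0.00303 + 12.6/0.501 + 12.6/3.30 = 3365 d.
q = Δh / Σ(b_i/K_i) = 14.5 / 3365 = 0.004309 m/day.
In each layer the seepage velocity is v_i = q/n_i, so the layer transit time is t_i = b_i·n_i / q:
  layer 1 (medium sand): t_1 = 12.7 × 0.29 / 0.004309 = 854.7 d
  layer 2 (sandy clay): t_2 = 10.1 × 0.10 / 0.004309 = 234.4 d
  layer 3 (silty sand): t_3 = 12.6 × 0.16 / 0.004309 = 467.9 d
  layer 4 (weathered basalt): t_4 = 12.6 × 0.08 / 0.004309 = 233.9 d
Total t = Σ t_i = 1791 days = 4.903 years.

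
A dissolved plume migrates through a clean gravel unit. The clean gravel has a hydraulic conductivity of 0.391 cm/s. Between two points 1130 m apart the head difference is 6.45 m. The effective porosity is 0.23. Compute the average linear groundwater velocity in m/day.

8.38

Convert K: 0.391 cm/s × 864 = 337.8 m/day.
Hydraulic gradient i = Δh / L = 6.45 / 1130 = 0.005708.
Darcy flux q = K · i = 337.8 × 0.005708 = 1.928 m/day.
Seepage velocity v = q / n_e = 1.928 / 0.23 = 8.384 m/day.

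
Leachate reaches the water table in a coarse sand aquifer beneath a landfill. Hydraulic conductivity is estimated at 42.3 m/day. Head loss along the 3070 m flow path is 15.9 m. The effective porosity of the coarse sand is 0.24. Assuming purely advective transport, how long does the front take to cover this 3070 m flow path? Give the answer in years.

9.21

Hydraulic gradient i = Δh / L = 15.9 / 3070 = 0.005179.
Darcy flux q = K · i = 42.30 × 0.005179 = 0.2191 m/day.
Seepage velocity v = q / n_e = 0.2191 / 0.24 = 0.9128 m/day.
Travel time t = L / v = 3070 / 0.9128 = 3363 days = 9.208 years.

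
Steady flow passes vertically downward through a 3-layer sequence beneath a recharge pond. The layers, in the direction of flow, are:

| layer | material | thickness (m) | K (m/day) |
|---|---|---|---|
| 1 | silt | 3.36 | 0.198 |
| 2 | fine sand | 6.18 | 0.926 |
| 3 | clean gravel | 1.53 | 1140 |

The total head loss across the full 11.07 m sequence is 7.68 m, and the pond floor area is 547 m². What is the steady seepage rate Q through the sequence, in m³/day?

Flow is perpendicular to layering, so the layers act in series and the equivalent K is the thickness-weighted harmonic mean.
Total thickness L = 3.36 + 6.18 + 1.53 = 11.07 m.
Σ(b_i/K_i) = 3.36/0.198 + 6.18/0.926 + 1.53/1140 = 23.64 d.
K_eq = L / Σ(b_i/K_i) = 11.07 / 23.64 = 0.4682 m/day.
Q = K_eq · A · (Δh/L) = 0.4682 × 547 × (7.68/11.07) = 177.7 m³/day.

178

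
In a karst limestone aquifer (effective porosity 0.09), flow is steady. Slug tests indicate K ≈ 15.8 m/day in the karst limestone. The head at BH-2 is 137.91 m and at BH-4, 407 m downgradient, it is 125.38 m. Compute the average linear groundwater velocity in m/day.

Hydraulic gradient i = (137.91 − 125.38) / 407 = 12.53 / 407 = 0.03079.
Darcy flux q = K · i = 15.80 × 0.03079 = 0.4864 m/day.
Seepage velocity v = q / n_e = 0.4864 / 0.09 = 5.405 m/day.

5.40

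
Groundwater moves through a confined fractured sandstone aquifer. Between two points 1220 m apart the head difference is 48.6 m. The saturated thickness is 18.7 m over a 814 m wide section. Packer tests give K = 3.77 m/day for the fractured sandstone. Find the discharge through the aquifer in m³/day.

Cross-sectional area A = 814 × 18.7 = 15222 m².
Hydraulic gradient i = Δh / L = 48.6 / 1220 = 0.03984.
Darcy's law: Q = K · A · i = 3.770 × 15222 × 0.03984 = 2286 m³/day.

2290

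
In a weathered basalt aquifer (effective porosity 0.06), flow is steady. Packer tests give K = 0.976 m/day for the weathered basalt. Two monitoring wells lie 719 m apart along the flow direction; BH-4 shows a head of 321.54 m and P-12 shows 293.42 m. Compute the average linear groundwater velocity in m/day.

Hydraulic gradient i = (321.54 − 293.42) / 719 = 28.12 / 719 = 0.03911.
Darcy flux q = K · i = 0.9760 × 0.03911 = 0.03817 m/day.
Seepage velocity v = q / n_e = 0.03817 / 0.06 = 0.6362 m/day.

0.636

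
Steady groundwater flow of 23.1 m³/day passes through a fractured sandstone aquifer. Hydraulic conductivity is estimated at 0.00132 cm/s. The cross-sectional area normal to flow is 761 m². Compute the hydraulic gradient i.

0.0266

Convert K: 0.00132 cm/s × 864 = 1.140 m/day.
From Q = K·A·i, i = Q / (K·A) = 23.1 / (1.140 × 761.0) = 0.02662.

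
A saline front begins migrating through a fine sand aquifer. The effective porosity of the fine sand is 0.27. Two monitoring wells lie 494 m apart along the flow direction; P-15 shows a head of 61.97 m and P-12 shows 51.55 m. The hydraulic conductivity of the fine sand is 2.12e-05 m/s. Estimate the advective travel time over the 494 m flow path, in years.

9.45

Convert K: 2.12e-05 m/s × 86400 = 1.832 m/day.
Hydraulic gradient i = (61.97 − 51.55) / 494 = 10.42 / 494 = 0.02109.
Darcy flux q = K · i = 1.832 × 0.02109 = 0.03864 m/day.
Seepage velocity v = q / n_e = 0.03864 / 0.27 = 0.1431 m/day.
Travel time t = L / v = 494 / 0.1431 = 3452 days = 9.452 years.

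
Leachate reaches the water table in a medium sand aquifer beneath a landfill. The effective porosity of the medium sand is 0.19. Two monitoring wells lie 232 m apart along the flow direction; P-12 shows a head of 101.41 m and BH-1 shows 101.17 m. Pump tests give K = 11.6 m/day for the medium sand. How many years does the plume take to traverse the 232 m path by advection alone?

Hydraulic gradient i = (101.41 − 101.17) / 232 = 0.24 / 232 = 0.001034.
Darcy flux q = K · i = 11.60 × 0.001034 = 0.01200 m/day.
Seepage velocity v = q / n_e = 0.01200 / 0.19 = 0.06316 m/day.
Travel time t = L / v = 232 / 0.06316 = 3673 days = 10.06 years.

10.1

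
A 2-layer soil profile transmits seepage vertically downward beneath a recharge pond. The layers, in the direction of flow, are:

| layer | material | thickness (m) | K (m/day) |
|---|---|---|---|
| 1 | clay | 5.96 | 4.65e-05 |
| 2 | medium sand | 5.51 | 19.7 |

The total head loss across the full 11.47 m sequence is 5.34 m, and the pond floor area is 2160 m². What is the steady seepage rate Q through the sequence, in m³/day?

0.0900

Flow is perpendicular to layering, so the layers act in series and the equivalent K is the thickness-weighted harmonic mean.
Total thickness L = 5.96 + 5.51 = 11.47 m.
Σ(b_i/K_i) = 5.96/4.65e-05 + 5.51/19.7 = 1.282e+05 d.
K_eq = L / Σ(b_i/K_i) = 11.47 / 1.282e+05 = 8.949e-05 m/day.
Q = K_eq · A · (Δh/L) = 8.949e-05 × 2160 × (5.34/11.47) = 0.08999 m³/day.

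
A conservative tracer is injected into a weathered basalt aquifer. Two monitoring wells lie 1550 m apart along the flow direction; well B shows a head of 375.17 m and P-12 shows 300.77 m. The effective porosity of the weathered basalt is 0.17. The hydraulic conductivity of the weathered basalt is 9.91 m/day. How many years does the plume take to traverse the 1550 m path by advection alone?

1.52

Hydraulic gradient i = (375.17 − 300.77) / 1550 = 74.4 / 1550 = 0.04800.
Darcy flux q = K · i = 9.910 × 0.04800 = 0.4757 m/day.
Seepage velocity v = q / n_e = 0.4757 / 0.17 = 2.798 m/day.
Travel time t = L / v = 1550 / 2.798 = 553.9 days = 1.517 years.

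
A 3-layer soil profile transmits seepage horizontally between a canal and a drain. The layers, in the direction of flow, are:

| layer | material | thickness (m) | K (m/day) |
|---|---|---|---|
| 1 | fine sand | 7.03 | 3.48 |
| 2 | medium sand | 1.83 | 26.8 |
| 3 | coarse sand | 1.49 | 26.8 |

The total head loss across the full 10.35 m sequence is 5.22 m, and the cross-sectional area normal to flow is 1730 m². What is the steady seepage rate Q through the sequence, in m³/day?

4210

Flow is perpendicular to layering, so the layers act in series and the equivalent K is the thickness-weighted harmonic mean.
Total thickness L = 7.03 + 1.83 + 1.49 = 10.35 m.
Σ(b_i/K_i) = 7.03/3.48 + 1.83/26.8 + 1.49/26.8 = 2.144 d.
K_eq = L / Σ(b_i/K_i) = 10.35 / 2.144 = 4.827 m/day.
Q = K_eq · A · (Δh/L) = 4.827 × 1730 × (5.22/10.35) = 4212 m³/day.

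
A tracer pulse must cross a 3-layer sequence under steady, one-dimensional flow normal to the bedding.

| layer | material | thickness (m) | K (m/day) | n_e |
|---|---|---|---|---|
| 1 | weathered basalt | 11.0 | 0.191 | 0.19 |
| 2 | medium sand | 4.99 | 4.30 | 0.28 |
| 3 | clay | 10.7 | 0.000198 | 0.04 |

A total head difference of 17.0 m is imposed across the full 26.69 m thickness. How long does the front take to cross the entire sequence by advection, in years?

34.1

With flow normal to the layers, continuity requires the same specific discharge q through every layer.
Σ(b_i/K_i) = 11.0/0.191 + 4.99/4.30 + 10.7/0.000198 = 54099 d.
q = Δh / Σ(b_i/K_i) = 17.0 / 54099 = 0.0003142 m/day.
In each layer the seepage velocity is v_i = q/n_i, so the layer transit time is t_i = b_i·n_i / q:
  layer 1 (weathered basalt): t_1 = 11.0 × 0.19 / 0.0003142 = 6651 d
  layer 2 (medium sand): t_2 = 4.99 × 0.28 / 0.0003142 = 4446 d
  layer 3 (clay): t_3 = 10.7 × 0.04 / 0.0003142 = 1362 d
Total t = Σ t_i = 12459 days = 34.11 years.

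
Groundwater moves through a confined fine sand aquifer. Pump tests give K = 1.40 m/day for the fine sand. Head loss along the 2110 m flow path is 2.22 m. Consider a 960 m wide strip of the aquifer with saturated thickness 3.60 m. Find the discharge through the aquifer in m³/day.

Cross-sectional area A = 960 × 3.60 = 3456 m².
Hydraulic gradient i = Δh / L = 2.22 / 2110 = 0.001052.
Darcy's law: Q = K · A · i = 1.400 × 3456 × 0.001052 = 5.091 m³/day.

5.09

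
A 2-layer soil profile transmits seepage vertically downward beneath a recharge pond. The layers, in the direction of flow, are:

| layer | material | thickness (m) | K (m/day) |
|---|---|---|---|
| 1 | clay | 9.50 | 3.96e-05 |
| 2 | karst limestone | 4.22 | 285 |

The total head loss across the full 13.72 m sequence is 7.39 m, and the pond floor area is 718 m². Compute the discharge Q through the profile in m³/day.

0.0221

Flow is perpendicular to layering, so the layers act in series and the equivalent K is the thickness-weighted harmonic mean.
Total thickness L = 9.50 + 4.22 = 13.72 m.
Σ(b_i/K_i) = 9.50/3.96e-05 + 4.22/285 = 2.399e+05 d.
K_eq = L / Σ(b_i/K_i) = 13.72 / 2.399e+05 = 5.719e-05 m/day.
Q = K_eq · A · (Δh/L) = 5.719e-05 × 718 × (7.39/13.72) = 0.02212 m³/day.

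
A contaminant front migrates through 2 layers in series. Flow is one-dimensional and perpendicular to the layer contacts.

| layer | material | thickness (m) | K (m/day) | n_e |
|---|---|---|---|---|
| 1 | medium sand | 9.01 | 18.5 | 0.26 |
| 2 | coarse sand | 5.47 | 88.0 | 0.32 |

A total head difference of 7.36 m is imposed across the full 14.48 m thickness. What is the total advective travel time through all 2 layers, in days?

0.305

With flow normal to the layers, continuity requires the same specific discharge q through every layer.
Σ(b_i/K_i) = 9.01/18.5 + 5.47/88.0 = 0.5492 d.
q = Δh / Σ(b_i/K_i) = 7.36 / 0.5492 = 13.40 m/day.
In each layer the seepage velocity is v_i = q/n_i, so the layer transit time is t_i = b_i·n_i / q:
  layer 1 (medium sand): t_1 = 9.01 × 0.26 / 13.40 = 0.1748 d
  layer 2 (coarse sand): t_2 = 5.47 × 0.32 / 13.40 = 0.1306 d
Total t = Σ t_i = 0.3054 days.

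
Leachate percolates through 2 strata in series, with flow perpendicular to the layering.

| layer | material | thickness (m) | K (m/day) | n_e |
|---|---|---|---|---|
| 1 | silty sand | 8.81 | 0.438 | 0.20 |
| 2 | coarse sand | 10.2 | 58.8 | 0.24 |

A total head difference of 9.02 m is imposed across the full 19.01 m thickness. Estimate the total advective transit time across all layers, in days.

With flow normal to the layers, continuity requires the same specific discharge q through every layer.
Σ(b_i/K_i) = 8.81/0.438 + 10.2/58.8 = 20.29 d.
q = Δh / Σ(b_i/K_i) = 9.02 / 20.29 = 0.4446 m/day.
In each layer the seepage velocity is v_i = q/n_i, so the layer transit time is t_i = b_i·n_i / q:
  layer 1 (silty sand): t_1 = 8.81 × 0.20 / 0.4446 = 3.963 d
  layer 2 (coarse sand): t_2 = 10.2 × 0.24 / 0.4446 = 5.506 d
Total t = Σ t_i = 9.469 days.

9.47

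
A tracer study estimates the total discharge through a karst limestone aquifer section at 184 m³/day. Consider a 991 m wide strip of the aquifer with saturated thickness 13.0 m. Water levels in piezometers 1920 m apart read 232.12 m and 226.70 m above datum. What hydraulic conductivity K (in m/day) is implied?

Cross-sectional area A = 991 × 13.0 = 12883 m².
Hydraulic gradient i = (232.12 − 226.70) / 1920 = 5.42 / 1920 = 0.002823.
From Q = K·A·i, K = Q / (A·i) = 184 / (12883 × 0.002823) = 5.059 m/day.

5.06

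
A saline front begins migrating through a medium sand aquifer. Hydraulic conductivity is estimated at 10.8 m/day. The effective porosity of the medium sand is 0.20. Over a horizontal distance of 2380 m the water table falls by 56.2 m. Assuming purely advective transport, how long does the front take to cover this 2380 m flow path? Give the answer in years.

Hydraulic gradient i = Δh / L = 56.2 / 2380 = 0.02361.
Darcy flux q = K · i = 10.80 × 0.02361 = 0.2550 m/day.
Seepage velocity v = q / n_e = 0.2550 / 0.20 = 1.275 m/day.
Travel time t = L / v = 2380 / 1.275 = 1866 days = 5.110 years.

5.11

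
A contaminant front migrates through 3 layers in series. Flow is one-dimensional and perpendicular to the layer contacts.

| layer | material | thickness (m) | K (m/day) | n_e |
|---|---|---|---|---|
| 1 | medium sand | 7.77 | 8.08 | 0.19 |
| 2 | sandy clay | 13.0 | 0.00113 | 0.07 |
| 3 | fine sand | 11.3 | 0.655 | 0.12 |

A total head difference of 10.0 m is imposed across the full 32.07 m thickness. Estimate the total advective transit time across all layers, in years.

With flow normal to the layers, continuity requires the same specific discharge q through every layer.
Σ(b_i/K_i) = 7.77/8.08 + 13.0/0.00113 + 11.3/0.655 = 11523 d.
q = Δh / Σ(b_i/K_i) = 10.0 / 11523 = 0.0008679 m/day.
In each layer the seepage velocity is v_i = q/n_i, so the layer transit time is t_i = b_i·n_i / q:
  layer 1 (medium sand): t_1 = 7.77 × 0.19 / 0.0008679 = 1701 d
  layer 2 (sandy clay): t_2 = 13.0 × 0.07 / 0.0008679 = 1049 d
  layer 3 (fine sand): t_3 = 11.3 × 0.12 / 0.0008679 = 1562 d
Total t = Σ t_i = 4312 days = 11.81 years.

11.8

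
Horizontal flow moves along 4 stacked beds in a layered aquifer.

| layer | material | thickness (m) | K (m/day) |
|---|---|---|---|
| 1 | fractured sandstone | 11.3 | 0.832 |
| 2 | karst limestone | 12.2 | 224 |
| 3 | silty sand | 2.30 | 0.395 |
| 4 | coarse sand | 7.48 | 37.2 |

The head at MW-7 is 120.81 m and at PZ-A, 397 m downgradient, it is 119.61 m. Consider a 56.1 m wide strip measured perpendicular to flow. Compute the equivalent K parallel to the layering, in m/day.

Flow is parallel to layering, so each bed carries its own Darcy discharge and the transmissivities add.
Σ(K_i·b_i) = 0.832×11.3 + 224×12.2 + 0.395×2.30 + 37.2×7.48 = 3021 m²/day.
Total thickness b = 33.28 m, so K_eq = Σ(K_i·b_i)/b = 90.79 m/day.

90.8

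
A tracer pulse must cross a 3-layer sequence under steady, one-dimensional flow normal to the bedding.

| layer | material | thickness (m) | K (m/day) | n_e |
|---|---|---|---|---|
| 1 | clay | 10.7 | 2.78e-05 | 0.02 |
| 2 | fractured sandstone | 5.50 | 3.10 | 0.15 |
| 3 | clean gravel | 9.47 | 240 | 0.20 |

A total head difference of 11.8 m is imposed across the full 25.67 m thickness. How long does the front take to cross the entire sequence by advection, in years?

262

With flow normal to the layers, continuity requires the same specific discharge q through every layer.
Σ(b_i/K_i) = 10.7/2.78e-05 + 5.50/3.10 + 9.47/240 = 3.849e+05 d.
q = Δh / Σ(b_i/K_i) = 11.8 / 3.849e+05 = 3.066e-05 m/day.
In each layer the seepage velocity is v_i = q/n_i, so the layer transit time is t_i = b_i·n_i / q:
  layer 1 (clay): t_1 = 10.7 × 0.02 / 3.066e-05 = 6980 d
  layer 2 (fractured sandstone): t_2 = 5.50 × 0.15 / 3.066e-05 = 26910 d
  layer 3 (clean gravel): t_3 = 9.47 × 0.20 / 3.066e-05 = 61779 d
Total t = Σ t_i = 95669 days = 261.9 years.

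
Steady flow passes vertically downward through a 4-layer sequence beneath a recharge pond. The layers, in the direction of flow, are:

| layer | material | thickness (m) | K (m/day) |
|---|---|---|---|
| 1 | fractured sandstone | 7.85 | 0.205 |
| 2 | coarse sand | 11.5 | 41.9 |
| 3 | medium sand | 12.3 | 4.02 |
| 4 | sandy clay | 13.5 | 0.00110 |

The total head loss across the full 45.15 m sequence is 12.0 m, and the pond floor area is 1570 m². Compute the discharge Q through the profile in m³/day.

Flow is perpendicular to layering, so the layers act in series and the equivalent K is the thickness-weighted harmonic mean.
Total thickness L = 7.85 + 11.5 + 12.3 + 13.5 = 45.15 m.
Σ(b_i/K_i) = 7.85/0.205 + 11.5/41.9 + 12.3/4.02 + 13.5/0.00110 = 12314 d.
K_eq = L / Σ(b_i/K_i) = 45.15 / 12314 = 0.003666 m/day.
Q = K_eq · A · (Δh/L) = 0.003666 × 1570 × (12.0/45.15) = 1.530 m³/day.

1.53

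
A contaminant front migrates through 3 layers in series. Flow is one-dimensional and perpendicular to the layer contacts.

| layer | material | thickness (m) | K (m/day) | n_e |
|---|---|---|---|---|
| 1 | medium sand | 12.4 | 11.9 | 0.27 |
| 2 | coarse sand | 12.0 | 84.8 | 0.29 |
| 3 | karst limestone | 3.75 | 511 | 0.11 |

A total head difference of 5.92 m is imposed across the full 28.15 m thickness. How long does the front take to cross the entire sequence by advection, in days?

With flow normal to the layers, continuity requires the same specific discharge q through every layer.
Σ(b_i/K_i) = 12.4/11.9 + 12.0/84.8 + 3.75/511 = 1.191 d.
q = Δh / Σ(b_i/K_i) = 5.92 / 1.191 = 4.971 m/day.
In each layer the seepage velocity is v_i = q/n_i, so the layer transit time is t_i = b_i·n_i / q:
  layer 1 (medium sand): t_1 = 12.4 × 0.27 / 4.971 = 0.6735 d
  layer 2 (coarse sand): t_2 = 12.0 × 0.29 / 4.971 = 0.7000 d
  layer 3 (karst limestone): t_3 = 3.75 × 0.11 / 4.971 = 0.08298 d
Total t = Σ t_i = 1.456 days.

1.46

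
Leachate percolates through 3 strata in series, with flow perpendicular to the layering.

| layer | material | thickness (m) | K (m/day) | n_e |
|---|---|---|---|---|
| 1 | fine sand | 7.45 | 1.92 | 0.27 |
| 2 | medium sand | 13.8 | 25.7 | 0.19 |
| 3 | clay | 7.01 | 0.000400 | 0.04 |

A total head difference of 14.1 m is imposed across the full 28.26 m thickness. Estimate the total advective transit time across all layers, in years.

16.7

With flow normal to the layers, continuity requires the same specific discharge q through every layer.
Σ(b_i/K_i) = 7.45/1.92 + 13.8/25.7 + 7.01/0.000400 = 17529 d.
q = Δh / Σ(b_i/K_i) = 14.1 / 17529 = 0.0008044 m/day.
In each layer the seepage velocity is v_i = q/n_i, so the layer transit time is t_i = b_i·n_i / q:
  layer 1 (fine sand): t_1 = 7.45 × 0.27 / 0.0008044 = 2501 d
  layer 2 (medium sand): t_2 = 13.8 × 0.19 / 0.0008044 = 3260 d
  layer 3 (clay): t_3 = 7.01 × 0.04 / 0.0008044 = 348.6 d
Total t = Σ t_i = 6109 days = 16.73 years.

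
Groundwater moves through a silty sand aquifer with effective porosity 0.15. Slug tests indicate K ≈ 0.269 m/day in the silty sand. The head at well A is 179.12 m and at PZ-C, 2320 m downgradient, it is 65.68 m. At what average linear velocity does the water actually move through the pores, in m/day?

0.0877

Hydraulic gradient i = (179.12 − 65.68) / 2320 = 113.44 / 2320 = 0.04890.
Darcy flux q = K · i = 0.2690 × 0.04890 = 0.01315 m/day.
Seepage velocity v = q / n_e = 0.01315 / 0.15 = 0.08769 m/day.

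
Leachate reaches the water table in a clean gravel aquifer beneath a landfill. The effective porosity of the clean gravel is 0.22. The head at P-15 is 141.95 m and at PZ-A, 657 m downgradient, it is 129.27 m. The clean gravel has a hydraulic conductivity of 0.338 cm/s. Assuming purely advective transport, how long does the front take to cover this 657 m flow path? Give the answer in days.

Convert K: 0.338 cm/s × 864 = 292.0 m/day.
Hydraulic gradient i = (141.95 − 129.27) / 657 = 12.68 / 657 = 0.01930.
Darcy flux q = K · i = 292.0 × 0.01930 = 5.636 m/day.
Seepage velocity v = q / n_e = 5.636 / 0.22 = 25.62 m/day.
Travel time t = L / v = 657 / 25.62 = 25.65 days.

25.6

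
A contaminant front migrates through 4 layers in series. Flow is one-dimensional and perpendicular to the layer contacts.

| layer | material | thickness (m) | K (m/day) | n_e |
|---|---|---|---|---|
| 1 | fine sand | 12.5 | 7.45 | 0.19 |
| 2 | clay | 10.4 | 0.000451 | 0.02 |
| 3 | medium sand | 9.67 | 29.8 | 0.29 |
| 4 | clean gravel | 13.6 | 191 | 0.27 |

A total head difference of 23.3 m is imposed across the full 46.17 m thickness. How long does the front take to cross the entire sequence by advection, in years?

24.5

With flow normal to the layers, continuity requires the same specific discharge q through every layer.
Σ(b_i/K_i) = 12.5/7.45 + 10.4/0.000451 + 9.67/29.8 + 13.6/191 = 23062 d.
q = Δh / Σ(b_i/K_i) = 23.3 / 23062 = 0.001010 m/day.
In each layer the seepage velocity is v_i = q/n_i, so the layer transit time is t_i = b_i·n_i / q:
  layer 1 (fine sand): t_1 = 12.5 × 0.19 / 0.001010 = 2351 d
  layer 2 (clay): t_2 = 10.4 × 0.02 / 0.001010 = 205.9 d
  layer 3 (medium sand): t_3 = 9.67 × 0.29 / 0.001010 = 2776 d
  layer 4 (clean gravel): t_4 = 13.6 × 0.27 / 0.001010 = 3634 d
Total t = Σ t_i = 8967 days = 24.55 years.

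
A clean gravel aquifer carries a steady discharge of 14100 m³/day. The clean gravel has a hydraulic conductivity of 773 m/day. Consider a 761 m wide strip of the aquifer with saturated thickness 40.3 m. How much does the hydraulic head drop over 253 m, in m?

Cross-sectional area A = 761 × 40.3 = 30668 m².
From Q = K·A·i, i = Q / (K·A) = 14100 / (773.0 × 30668) = 0.0005948.
Head loss Δh = i · L = 0.0005948 × 253 = 0.1505 m.

0.150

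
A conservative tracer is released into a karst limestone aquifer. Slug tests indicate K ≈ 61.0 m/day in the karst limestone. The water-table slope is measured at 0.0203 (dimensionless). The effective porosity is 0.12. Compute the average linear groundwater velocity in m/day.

Hydraulic gradient i = 0.0203.
Darcy flux q = K · i = 61.00 × 0.02030 = 1.238 m/day.
Seepage velocity v = q / n_e = 1.238 / 0.12 = 10.32 m/day.

10.3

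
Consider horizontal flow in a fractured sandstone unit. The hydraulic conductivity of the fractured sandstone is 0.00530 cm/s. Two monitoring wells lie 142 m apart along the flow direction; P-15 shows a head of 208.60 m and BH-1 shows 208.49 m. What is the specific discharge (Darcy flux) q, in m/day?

0.00355

Convert K: 0.00530 cm/s × 864 = 4.579 m/day.
Hydraulic gradient i = (208.60 − 208.49) / 142 = 0.11 / 142 = 0.0007746.
Specific discharge q = K · i = 4.579 × 0.0007746 = 0.003547 m/day.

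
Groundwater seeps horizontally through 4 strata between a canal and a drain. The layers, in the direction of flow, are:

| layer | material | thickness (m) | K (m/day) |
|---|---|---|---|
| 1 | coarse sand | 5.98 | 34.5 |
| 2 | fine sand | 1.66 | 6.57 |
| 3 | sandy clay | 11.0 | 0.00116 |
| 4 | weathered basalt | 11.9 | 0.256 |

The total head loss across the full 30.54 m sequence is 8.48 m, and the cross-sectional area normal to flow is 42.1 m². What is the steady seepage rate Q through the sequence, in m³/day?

Flow is perpendicular to layering, so the layers act in series and the equivalent K is the thickness-weighted harmonic mean.
Total thickness L = 5.98 + 1.66 + 11.0 + 11.9 = 30.54 m.
Σ(b_i/K_i) = 5.98/34.5 + 1.66/6.57 + 11.0/0.00116 + 11.9/0.256 = 9530 d.
K_eq = L / Σ(b_i/K_i) = 30.54 / 9530 = 0.003205 m/day.
Q = K_eq · A · (Δh/L) = 0.003205 × 42.1 × (8.48/30.54) = 0.03746 m³/day.

0.0375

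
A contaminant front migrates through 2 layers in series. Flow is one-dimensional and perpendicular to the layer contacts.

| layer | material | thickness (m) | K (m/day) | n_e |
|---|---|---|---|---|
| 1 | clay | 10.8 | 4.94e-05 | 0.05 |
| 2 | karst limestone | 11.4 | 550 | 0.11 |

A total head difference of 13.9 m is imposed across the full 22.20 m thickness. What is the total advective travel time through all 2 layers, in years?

With flow normal to the layers, continuity requires the same specific discharge q through every layer.
Σ(b_i/K_i) = 10.8/4.94e-05 + 11.4/550 = 2.186e+05 d.
q = Δh / Σ(b_i/K_i) = 13.9 / 2.186e+05 = 6.358e-05 m/day.
In each layer the seepage velocity is v_i = q/n_i, so the layer transit time is t_i = b_i·n_i / q:
  layer 1 (clay): t_1 = 10.8 × 0.05 / 6.358e-05 = 8493 d
  layer 2 (karst limestone): t_2 = 11.4 × 0.11 / 6.358e-05 = 19723 d
Total t = Σ t_i = 28217 days = 77.25 years.

77.3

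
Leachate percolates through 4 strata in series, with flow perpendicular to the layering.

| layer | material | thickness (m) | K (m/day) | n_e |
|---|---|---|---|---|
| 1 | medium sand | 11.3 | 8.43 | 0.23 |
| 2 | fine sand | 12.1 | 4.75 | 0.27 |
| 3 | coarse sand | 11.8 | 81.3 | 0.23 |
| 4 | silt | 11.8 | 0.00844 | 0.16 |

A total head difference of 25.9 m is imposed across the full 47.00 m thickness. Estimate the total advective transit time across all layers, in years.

With flow normal to the layers, continuity requires the same specific discharge q through every layer.
Σ(b_i/K_i) = 11.3/8.43 + 12.1/4.75 + 11.8/81.3 + 11.8/0.00844 = 1402 d.
q = Δh / Σ(b_i/K_i) = 25.9 / 1402 = 0.01847 m/day.
In each layer the seepage velocity is v_i = q/n_i, so the layer transit time is t_i = b_i·n_i / q:
  layer 1 (medium sand): t_1 = 11.3 × 0.23 / 0.01847 = 140.7 d
  layer 2 (fine sand): t_2 = 12.1 × 0.27 / 0.01847 = 176.9 d
  layer 3 (coarse sand): t_3 = 11.8 × 0.23 / 0.01847 = 146.9 d
  layer 4 (silt): t_4 = 11.8 × 0.16 / 0.01847 = 102.2 d
Total t = Σ t_i = 566.7 days = 1.552 years.

1.55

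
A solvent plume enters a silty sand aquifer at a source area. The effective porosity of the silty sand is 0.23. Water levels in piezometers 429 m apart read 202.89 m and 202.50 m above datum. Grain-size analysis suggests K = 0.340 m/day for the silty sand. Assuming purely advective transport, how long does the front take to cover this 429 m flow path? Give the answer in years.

874

Hydraulic gradient i = (202.89 − 202.50) / 429 = 0.39 / 429 = 0.0009091.
Darcy flux q = K · i = 0.3400 × 0.0009091 = 0.0003091 m/day.
Seepage velocity v = q / n_e = 0.0003091 / 0.23 = 0.001344 m/day.
Travel time t = L / v = 429 / 0.001344 = 3.192e+05 days = 874.0 years.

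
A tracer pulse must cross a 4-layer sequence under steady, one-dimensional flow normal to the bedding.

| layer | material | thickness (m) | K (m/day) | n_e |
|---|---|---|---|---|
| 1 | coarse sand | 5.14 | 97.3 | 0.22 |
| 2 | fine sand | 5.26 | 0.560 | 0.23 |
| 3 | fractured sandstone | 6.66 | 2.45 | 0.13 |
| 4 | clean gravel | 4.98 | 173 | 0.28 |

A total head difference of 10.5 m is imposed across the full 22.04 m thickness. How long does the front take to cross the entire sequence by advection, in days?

With flow normal to the layers, continuity requires the same specific discharge q through every layer.
Σ(b_i/K_i) = 5.14/97.3 + 5.26/0.560 + 6.66/2.45 + 4.98/173 = 12.19 d.
q = Δh / Σ(b_i/K_i) = 10.5 / 12.19 = 0.8612 m/day.
In each layer the seepage velocity is v_i = q/n_i, so the layer transit time is t_i = b_i·n_i / q:
  layer 1 (coarse sand): t_1 = 5.14 × 0.22 / 0.8612 = 1.313 d
  layer 2 (fine sand): t_2 = 5.26 × 0.23 / 0.8612 = 1.405 d
  layer 3 (fractured sandstone): t_3 = 6.66 × 0.13 / 0.8612 = 1.005 d
  layer 4 (clean gravel): t_4 = 4.98 × 0.28 / 0.8612 = 1.619 d
Total t = Σ t_i = 5.343 days.

5.34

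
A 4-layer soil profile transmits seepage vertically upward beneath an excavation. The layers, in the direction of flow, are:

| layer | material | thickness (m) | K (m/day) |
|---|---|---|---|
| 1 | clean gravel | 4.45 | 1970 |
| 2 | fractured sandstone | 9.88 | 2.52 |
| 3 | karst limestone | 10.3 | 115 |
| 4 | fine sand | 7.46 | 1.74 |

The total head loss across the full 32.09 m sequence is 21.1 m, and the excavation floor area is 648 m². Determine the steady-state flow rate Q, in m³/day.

1650

Flow is perpendicular to layering, so the layers act in series and the equivalent K is the thickness-weighted harmonic mean.
Total thickness L = 4.45 + 9.88 + 10.3 + 7.46 = 32.09 m.
Σ(b_i/K_i) = 4.45/1970 + 9.88/2.52 + 10.3/115 + 7.46/1.74 = 8.300 d.
K_eq = L / Σ(b_i/K_i) = 32.09 / 8.300 = 3.866 m/day.
Q = K_eq · A · (Δh/L) = 3.866 × 648 × (21.1/32.09) = 1647 m³/day.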